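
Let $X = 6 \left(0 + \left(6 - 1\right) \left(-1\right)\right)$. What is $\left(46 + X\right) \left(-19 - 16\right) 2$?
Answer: $-1120$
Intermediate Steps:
$X = -30$ ($X = 6 \left(0 + 5 \left(-1\right)\right) = 6 \left(0 - 5\right) = 6 \left(-5\right) = -30$)
$\left(46 + X\right) \left(-19 - 16\right) 2 = \left(46 - 30\right) \left(-19 - 16\right) 2 = 16 \left(-35\right) 2 = \left(-560\right) 2 = -1120$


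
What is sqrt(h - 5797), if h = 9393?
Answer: 2*sqrt(899) ≈ 59.967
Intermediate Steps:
sqrt(h - 5797) = sqrt(9393 - 5797) = sqrt(3596) = 2*sqrt(899)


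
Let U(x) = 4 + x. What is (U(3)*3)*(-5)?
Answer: -105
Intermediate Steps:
(U(3)*3)*(-5) = ((4 + 3)*3)*(-5) = (7*3)*(-5) = 21*(-5) = -105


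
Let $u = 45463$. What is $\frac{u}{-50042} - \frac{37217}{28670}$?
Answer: $- \frac{791459331}{358676035} \approx -2.2066$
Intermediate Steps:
$\frac{u}{-50042} - \frac{37217}{28670} = \frac{45463}{-50042} - \frac{37217}{28670} = 45463 \left(- \frac{1}{50042}\right) - \frac{37217}{28670} = - \frac{45463}{50042} - \frac{37217}{28670} = - \frac{791459331}{358676035}$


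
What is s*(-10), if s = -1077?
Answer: 10770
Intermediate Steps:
s*(-10) = -1077*(-10) = 10770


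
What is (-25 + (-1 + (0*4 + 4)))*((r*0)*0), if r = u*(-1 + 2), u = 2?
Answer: 0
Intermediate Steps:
r = 2 (r = 2*(-1 + 2) = 2*1 = 2)
(-25 + (-1 + (0*4 + 4)))*((r*0)*0) = (-25 + (-1 + (0*4 + 4)))*((2*0)*0) = (-25 + (-1 + (0 + 4)))*(0*0) = (-25 + (-1 + 4))*0 = (-25 + 3)*0 = -22*0 = 0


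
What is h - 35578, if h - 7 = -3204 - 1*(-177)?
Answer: -38598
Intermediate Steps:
h = -3020 (h = 7 + (-3204 - 1*(-177)) = 7 + (-3204 + 177) = 7 - 3027 = -3020)
h - 35578 = -3020 - 35578 = -38598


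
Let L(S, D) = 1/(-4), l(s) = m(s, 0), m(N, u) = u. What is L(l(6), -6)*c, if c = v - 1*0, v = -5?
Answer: 5/4 ≈ 1.2500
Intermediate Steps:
l(s) = 0
L(S, D) = -1/4
c = -5 (c = -5 - 1*0 = -5 + 0 = -5)
L(l(6), -6)*c = -1/4*(-5) = 5/4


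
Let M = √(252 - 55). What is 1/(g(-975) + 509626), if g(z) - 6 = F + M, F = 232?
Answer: 509864/259961298299 - √197/259961298299 ≈ 1.9613e-6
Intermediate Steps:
M = √197 ≈ 14.036
g(z) = 238 + √197 (g(z) = 6 + (232 + √197) = 238 + √197)
1/(g(-975) + 509626) = 1/((238 + √197) + 509626) = 1/(509864 + √197)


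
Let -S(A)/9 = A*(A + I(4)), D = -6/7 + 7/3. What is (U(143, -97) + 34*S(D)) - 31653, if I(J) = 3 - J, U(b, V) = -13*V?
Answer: -1499748/49 ≈ -30607.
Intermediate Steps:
D = 31/21 (D = -6*⅐ + 7*(⅓) = -6/7 + 7/3 = 31/21 ≈ 1.4762)
S(A) = -9*A*(-1 + A) (S(A) = -9*A*(A + (3 - 1*4)) = -9*A*(A + (3 - 4)) = -9*A*(A - 1) = -9*A*(-1 + A))
(U(143, -97) + 34*S(D)) - 31653 = (-13*(-97) + 34*(9*(31/21)*(1 - 1*31/21))) - 31653 = (1261 + 34*(9*(31/21)*(1 - 31/21))) - 31653 = (1261 + 34*(9*(31/21)*(-10/21))) - 31653 = (1261 + 34*(-310/49)) - 31653 = (1261 - 10540/49) - 31653 = 51249/49 - 31653 = -1499748/49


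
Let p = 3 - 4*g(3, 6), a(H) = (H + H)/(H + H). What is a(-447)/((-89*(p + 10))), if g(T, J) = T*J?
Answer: 1/5251 ≈ 0.00019044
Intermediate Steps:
g(T, J) = J*T
a(H) = 1 (a(H) = (2*H)/((2*H)) = (2*H)*(1/(2*H)) = 1)
p = -69 (p = 3 - 24*3 = 3 - 4*18 = 3 - 72 = -69)
a(-447)/((-89*(p + 10))) = 1/(-89*(-69 + 10)) = 1/(-89*(-59)) = 1/5251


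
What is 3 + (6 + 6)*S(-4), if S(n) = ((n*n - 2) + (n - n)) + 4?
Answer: 219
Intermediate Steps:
S(n) = 2 + n**2 (S(n) = ((n**2 - 2) + 0) + 4 = ((-2 + n**2) + 0) + 4 = (-2 + n**2) + 4 = 2 + n**2)
3 + (6 + 6)*S(-4) = 3 + (6 + 6)*(2 + (-4)**2) = 3 + 12*(2 + 16) = 3 + 12*18 = 3 + 216 = 219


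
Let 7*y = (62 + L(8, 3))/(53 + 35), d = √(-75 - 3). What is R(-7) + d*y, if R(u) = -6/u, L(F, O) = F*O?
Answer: 6/7 + 43*I*√78/308 ≈ 0.85714 + 1.233*I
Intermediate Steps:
d = I*√78 (d = √(-78) = I*√78 ≈ 8.8318*I)
y = 43/308 (y = ((62 + 8*3)/(53 + 35))/7 = ((62 + 24)/88)/7 = (86*(1/88))/7 = (⅐)*(43/44) = 43/308 ≈ 0.13961)
R(-7) + d*y = -6/(-7) + (I*√78)*(43/308) = -6*(-⅐) + 43*I*√78/308 = 6/7 + 43*I*√78/308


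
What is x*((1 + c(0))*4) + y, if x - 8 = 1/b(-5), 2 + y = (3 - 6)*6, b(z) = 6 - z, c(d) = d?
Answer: 136/11 ≈ 12.364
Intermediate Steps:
y = -20 (y = -2 + (3 - 6)*6 = -2 - 3*6 = -2 - 18 = -20)
x = 89/11 (x = 8 + 1/(6 - 1*(-5)) = 8 + 1/(6 + 5) = 8 + 1/11 = 89/11 ≈ 8.0909)
x*((1 + c(0))*4) + y = 89*((1 + 0)*4)/11 - 20 = 89*(1*4)/11 - 20 = (89/11)*4 - 20 = 356/11 - 20 = 136/11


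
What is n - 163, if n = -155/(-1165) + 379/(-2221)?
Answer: -84370815/517493 ≈ -163.04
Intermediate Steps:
n = -19456/517493 (n = -155*(-1/1165) + 379*(-1/2221) = 31/233 - 379/2221 = -19456/517493 ≈ -0.037597)
n - 163 = -19456/517493 - 163 = -84370815/517493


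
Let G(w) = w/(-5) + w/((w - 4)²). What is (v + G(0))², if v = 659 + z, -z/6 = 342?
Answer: 1940449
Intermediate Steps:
z = -2052 (z = -6*342 = -2052)
v = -1393 (v = 659 - 2052 = -1393)
G(w) = -w/5 + w/(-4 + w)² (G(w) = w*(-⅕) + w/((-4 + w)²) = -w/5 + w/(-4 + w)²)
(v + G(0))² = (-1393 + (-⅕*0 + 0/(-4 + 0)²))² = (-1393 + (0 + 0/(-4)²))² = (-1393 + (0 + 0*(1/16)))² = (-1393 + (0 + 0))² = (-1393 + 0)² = (-1393)² = 1940449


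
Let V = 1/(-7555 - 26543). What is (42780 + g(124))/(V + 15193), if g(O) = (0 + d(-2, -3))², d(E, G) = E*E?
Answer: 1459258008/518050913 ≈ 2.8168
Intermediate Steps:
V = -1/34098 (V = 1/(-34098) = -1/34098 ≈ -2.9327e-5)
d(E, G) = E²
g(O) = 16 (g(O) = (0 + (-2)²)² = (0 + 4)² = 4² = 16)
(42780 + g(124))/(V + 15193) = (42780 + 16)/(-1/34098 + 15193) = 42796/(518050913/34098) = 42796*(34098/518050913) = 1459258008/518050913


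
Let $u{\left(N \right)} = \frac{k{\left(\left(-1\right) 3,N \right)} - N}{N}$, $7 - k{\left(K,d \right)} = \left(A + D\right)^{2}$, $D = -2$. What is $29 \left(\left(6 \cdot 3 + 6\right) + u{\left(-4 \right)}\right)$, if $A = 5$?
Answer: $\frac{1363}{2} \approx 681.5$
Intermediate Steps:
$k{\left(K,d \right)} = -2$ ($k{\left(K,d \right)} = 7 - \left(5 - 2\right)^{2} = 7 - 3^{2} = 7 - 9 = -2$)
$u{\left(N \right)} = \frac{-2 - N}{N}$
$29 \left(\left(6 \cdot 3 + 6\right) + u{\left(-4 \right)}\right) = 29 \left(\left(6 \cdot 3 + 6\right) + \frac{-2 - -4}{-4}\right) = 29 \left(\left(18 + 6\right) - \frac{-2 + 4}{4}\right) = 29 \left(24 - \frac{1}{2}\right) = 29 \cdot \frac{47}{2} = \frac{1363}{2}$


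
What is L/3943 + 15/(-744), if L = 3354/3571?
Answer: -69570473/3491952344 ≈ -0.019923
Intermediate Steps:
L = 3354/3571 (L = 3354*(1/3571) = 3354/3571 ≈ 0.93923)
L/3943 + 15/(-744) = (3354/3571)/3943 + 15/(-744) = (3354/3571)*(1/3943) + 15*(-1/744) = 3354/14080453 - 5/248 = -69570473/3491952344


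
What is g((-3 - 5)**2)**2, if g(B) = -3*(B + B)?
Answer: 147456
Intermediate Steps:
g(B) = -6*B
g((-3 - 5)**2)**2 = (-6*(-3 - 5)**2)**2 = (-6*(-8)**2)**2 = (-6*64)**2 = (-384)**2 = 147456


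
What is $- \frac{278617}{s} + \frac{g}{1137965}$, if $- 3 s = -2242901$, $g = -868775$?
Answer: $- \frac{579949099898}{510468567293} \approx -1.1361$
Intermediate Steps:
$s = \frac{2242901}{3}$ ($s = \left(- \frac{1}{3}\right) \left(-2242901\right) = \frac{2242901}{3} \approx 7.4763 \cdot 10^{5}$)
$- \frac{278617}{s} + \frac{g}{1137965} = - \frac{278617}{\frac{2242901}{3}} - \frac{868775}{1137965} = \left(-278617\right) \frac{3}{2242901} - \frac{173755}{227593} = - \frac{835851}{2242901} - \frac{173755}{227593} = - \frac{579949099898}{510468567293}$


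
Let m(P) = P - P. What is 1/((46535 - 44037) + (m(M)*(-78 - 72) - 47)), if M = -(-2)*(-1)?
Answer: 1/2451 ≈ 0.00040800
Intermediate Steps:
M = -2 (M = -1*2 = -2)
m(P) = 0
1/((46535 - 44037) + (m(M)*(-78 - 72) - 47)) = 1/((46535 - 44037) + (0*(-78 - 72) - 47)) = 1/(2498 + (0*(-150) - 47)) = 1/(2498 + (0 - 47)) = 1/(2498 - 47) = 1/2451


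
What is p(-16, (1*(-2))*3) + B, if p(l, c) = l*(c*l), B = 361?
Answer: -1175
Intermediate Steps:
p(l, c) = c*l²
p(-16, (1*(-2))*3) + B = ((1*(-2))*3)*(-16)² + 361 = -2*3*256 + 361 = -6*256 + 361 = -1536 + 361 = -1175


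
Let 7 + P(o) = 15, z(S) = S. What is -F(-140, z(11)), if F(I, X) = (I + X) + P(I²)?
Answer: 121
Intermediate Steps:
P(o) = 8 (P(o) = -7 + 15 = 8)
F(I, X) = 8 + I + X (F(I, X) = (I + X) + 8 = 8 + I + X)
-F(-140, z(11)) = -(8 - 140 + 11) = -1*(-121) = 121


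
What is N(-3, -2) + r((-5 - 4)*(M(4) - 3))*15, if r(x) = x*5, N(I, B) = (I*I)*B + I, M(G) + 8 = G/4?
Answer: 6729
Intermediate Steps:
M(G) = -8 + G/4
N(I, B) = I + B*I² (N(I, B) = I²*B + I = B*I² + I = I + B*I²)
r(x) = 5*x
N(-3, -2) + r((-5 - 4)*(M(4) - 3))*15 = -3*(1 - 2*(-3)) + (5*((-5 - 4)*((-8 + (¼)*4) - 3)))*15 = -3*(1 + 6) + (5*(-9*((-8 + 1) - 3)))*15 = -3*7 + (5*(-9*(-7 - 3)))*15 = -21 + (5*(-9*(-10)))*15 = -21 + (5*90)*15 = -21 + 450*15 = -21 + 6750 = 6729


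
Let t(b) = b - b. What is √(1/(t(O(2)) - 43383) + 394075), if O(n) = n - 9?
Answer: 2*√185420630943573/43383 ≈ 627.75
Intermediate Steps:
O(n) = -9 + n
t(b) = 0
√(1/(t(O(2)) - 43383) + 394075) = √(1/(0 - 43383) + 394075) = √(1/(-43383) + 394075) = √(-1/43383 + 394075) = √(17096155724/43383) = 2*√185420630943573/43383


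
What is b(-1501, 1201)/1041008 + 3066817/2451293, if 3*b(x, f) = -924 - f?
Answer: 736348776691/588880528464 ≈ 1.2504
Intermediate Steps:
b(x, f) = -308 - f/3 (b(x, f) = (-924 - f)/3 = -308 - f/3)
b(-1501, 1201)/1041008 + 3066817/2451293 = (-308 - ⅓*1201)/1041008 + 3066817/2451293 = (-308 - 1201/3)*(1/1041008) + 3066817*(1/2451293) = -2125/3*1/1041008 + 235909/188561 = -2125/3123024 + 235909/188561 = 736348776691/588880528464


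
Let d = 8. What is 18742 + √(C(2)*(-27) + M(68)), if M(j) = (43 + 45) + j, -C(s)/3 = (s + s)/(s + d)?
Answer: 18742 + √4710/5 ≈ 18756.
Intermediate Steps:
C(s) = -6*s/(8 + s) (C(s) = -3*(s + s)/(s + 8) = -3*2*s/(8 + s) = -6*s/(8 + s))
M(j) = 88 + j
18742 + √(C(2)*(-27) + M(68)) = 18742 + √(-6*2/(8 + 2)*(-27) + (88 + 68)) = 18742 + √(-6*2/10*(-27) + 156) = 18742 + √(-6*2*⅒*(-27) + 156) = 18742 + √(-6/5*(-27) + 156) = 18742 + √(162/5 + 156) = 18742 + √(942/5) = 18742 + √4710/5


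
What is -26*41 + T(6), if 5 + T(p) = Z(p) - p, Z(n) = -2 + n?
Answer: -1073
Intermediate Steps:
T(p) = -7 (T(p) = -5 + ((-2 + p) - p) = -5 - 2 = -7)
-26*41 + T(6) = -26*41 - 7 = -1066 - 7 = -1073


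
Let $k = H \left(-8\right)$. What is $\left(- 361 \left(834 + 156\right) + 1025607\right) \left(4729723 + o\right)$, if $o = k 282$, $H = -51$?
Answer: $3237363689043$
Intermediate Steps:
$k = 408$ ($k = \left(-51\right) \left(-8\right) = 408$)
$o = 115056$ ($o = 408 \cdot 282 = 115056$)
$\left(- 361 \left(834 + 156\right) + 1025607\right) \left(4729723 + o\right) = \left(- 361 \left(834 + 156\right) + 1025607\right) \left(4729723 + 115056\right) = \left(\left(-361\right) 990 + 1025607\right) 4844779 = \left(-357390 + 1025607\right) 4844779 = 668217 \cdot 4844779 = 3237363689043$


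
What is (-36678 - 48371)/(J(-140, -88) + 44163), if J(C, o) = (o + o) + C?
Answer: -85049/43847 ≈ -1.9397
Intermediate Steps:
J(C, o) = C + 2*o (J(C, o) = 2*o + C = C + 2*o)
(-36678 - 48371)/(J(-140, -88) + 44163) = (-36678 - 48371)/((-140 + 2*(-88)) + 44163) = -85049/((-140 - 176) + 44163) = -85049/(-316 + 44163) = -85049/43847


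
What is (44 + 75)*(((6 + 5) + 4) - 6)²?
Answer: 9639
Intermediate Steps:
(44 + 75)*(((6 + 5) + 4) - 6)² = 119*((11 + 4) - 6)² = 119*(15 - 6)² = 119*9² = 119*81 = 9639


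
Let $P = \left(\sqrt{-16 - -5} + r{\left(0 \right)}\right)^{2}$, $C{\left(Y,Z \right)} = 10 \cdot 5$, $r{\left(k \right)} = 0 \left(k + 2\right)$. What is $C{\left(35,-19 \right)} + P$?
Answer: $39$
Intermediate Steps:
$r{\left(k \right)} = 0$ ($r{\left(k \right)} = 0 \left(2 + k\right) = 0$)
$C{\left(Y,Z \right)} = 50$
$P = -11$ ($P = \left(\sqrt{-16 - -5} + 0\right)^{2} = \left(\sqrt{-16 + 5} + 0\right)^{2} = \left(\sqrt{-11} + 0\right)^{2} = \left(i \sqrt{11} + 0\right)^{2} = \left(i \sqrt{11}\right)^{2} = -11$)
$C{\left(35,-19 \right)} + P = 50 - 11 = 39$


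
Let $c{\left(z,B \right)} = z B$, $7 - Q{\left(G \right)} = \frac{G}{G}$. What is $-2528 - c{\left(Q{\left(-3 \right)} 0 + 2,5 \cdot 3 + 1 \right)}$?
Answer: $-2560$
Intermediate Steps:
$Q{\left(G \right)} = 6$ ($Q{\left(G \right)} = 7 - \frac{G}{G} = 7 - 1 = 6$)
$c{\left(z,B \right)} = B z$
$-2528 - c{\left(Q{\left(-3 \right)} 0 + 2,5 \cdot 3 + 1 \right)} = -2528 - \left(5 \cdot 3 + 1\right) \left(6 \cdot 0 + 2\right) = -2528 - \left(15 + 1\right) \left(0 + 2\right) = -2528 - 16 \cdot 2 = -2528 - 32 = -2560$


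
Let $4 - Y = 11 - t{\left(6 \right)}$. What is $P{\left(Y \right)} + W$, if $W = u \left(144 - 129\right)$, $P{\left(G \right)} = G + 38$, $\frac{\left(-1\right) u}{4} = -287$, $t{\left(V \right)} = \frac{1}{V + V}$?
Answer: $\frac{207013}{12} \approx 17251.0$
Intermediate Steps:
$t{\left(V \right)} = \frac{1}{2 V}$
$u = 1148$ ($u = \left(-4\right) \left(-287\right) = 1148$)
$Y = - \frac{83}{12}$ ($Y = 4 - \left(11 - \frac{1}{2 \cdot 6}\right) = 4 - \left(11 - \frac{1}{2} \cdot \frac{1}{6}\right) = 4 - \left(11 - \frac{1}{12}\right) = 4 - \frac{131}{12} = - \frac{83}{12} \approx -6.9167$)
$P{\left(G \right)} = 38 + G$
$W = 17220$ ($W = 1148 \left(144 - 129\right) = 1148 \cdot 15 = 17220$)
$P{\left(Y \right)} + W = \left(38 - \frac{83}{12}\right) + 17220 = \frac{373}{12} + 17220 = \frac{207013}{12}$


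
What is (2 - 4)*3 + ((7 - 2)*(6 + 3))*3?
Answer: 129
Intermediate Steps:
(2 - 4)*3 + ((7 - 2)*(6 + 3))*3 = -2*3 + (5*9)*3 = -6 + 45*3 = -6 + 135 = 129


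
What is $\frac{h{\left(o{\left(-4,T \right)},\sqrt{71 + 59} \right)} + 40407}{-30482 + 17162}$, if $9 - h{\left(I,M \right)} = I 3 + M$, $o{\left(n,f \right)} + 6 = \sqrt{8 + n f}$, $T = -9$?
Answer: $- \frac{6739}{2220} + \frac{\sqrt{11}}{2220} + \frac{\sqrt{130}}{13320} \approx -3.0332$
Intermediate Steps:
$o{\left(n,f \right)} = -6 + \sqrt{8 + f n}$ ($o{\left(n,f \right)} = -6 + \sqrt{8 + n f} = -6 + \sqrt{8 + f n}$)
$h{\left(I,M \right)} = 9 - M - 3 I$ ($h{\left(I,M \right)} = 9 - \left(I 3 + M\right) = 9 - \left(3 I + M\right) = 9 - \left(M + 3 I\right) = 9 - M - 3 I$)
$\frac{h{\left(o{\left(-4,T \right)},\sqrt{71 + 59} \right)} + 40407}{-30482 + 17162} = \frac{\left(9 - \sqrt{71 + 59} - 3 \left(-6 + \sqrt{8 - -36}\right)\right) + 40407}{-30482 + 17162} = \frac{\left(9 - \sqrt{130} - 3 \left(-6 + \sqrt{8 + 36}\right)\right) + 40407}{-13320} = \left(\left(9 - \sqrt{130} - 3 \left(-6 + \sqrt{44}\right)\right) + 40407\right) \left(- \frac{1}{13320}\right) = \left(\left(9 - \sqrt{130} - 3 \left(-6 + 2 \sqrt{11}\right)\right) + 40407\right) \left(- \frac{1}{13320}\right) = \left(\left(9 - \sqrt{130} + \left(18 - 6 \sqrt{11}\right)\right) + 40407\right) \left(- \frac{1}{13320}\right) = \left(\left(27 - \sqrt{130} - 6 \sqrt{11}\right) + 40407\right) \left(- \frac{1}{13320}\right) = \left(40434 - \sqrt{130} - 6 \sqrt{11}\right) \left(- \frac{1}{13320}\right) = - \frac{6739}{2220} + \frac{\sqrt{11}}{2220} + \frac{\sqrt{130}}{13320}$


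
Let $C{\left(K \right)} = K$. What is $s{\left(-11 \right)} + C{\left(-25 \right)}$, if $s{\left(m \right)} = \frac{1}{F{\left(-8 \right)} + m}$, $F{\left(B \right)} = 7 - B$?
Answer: $- \frac{99}{4} \approx -24.75$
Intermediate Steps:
$s{\left(m \right)} = \frac{1}{15 + m}$ ($s{\left(m \right)} = \frac{1}{\left(7 - -8\right) + m} = \frac{1}{\left(7 + 8\right) + m} = \frac{1}{15 + m}$)
$s{\left(-11 \right)} + C{\left(-25 \right)} = \frac{1}{15 - 11} - 25 = \frac{1}{4} - 25 = - \frac{99}{4}$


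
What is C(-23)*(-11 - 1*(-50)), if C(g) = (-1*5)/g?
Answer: 195/23 ≈ 8.4783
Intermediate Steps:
C(g) = -5/g
C(-23)*(-11 - 1*(-50)) = (-5/(-23))*(-11 - 1*(-50)) = (-5*(-1/23))*(-11 + 50) = (5/23)*39 = 195/23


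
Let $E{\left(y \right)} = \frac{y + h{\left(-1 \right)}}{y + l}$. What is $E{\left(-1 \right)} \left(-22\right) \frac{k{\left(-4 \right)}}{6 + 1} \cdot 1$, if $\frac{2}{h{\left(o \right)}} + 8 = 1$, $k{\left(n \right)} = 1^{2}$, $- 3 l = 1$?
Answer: $- \frac{297}{98} \approx -3.0306$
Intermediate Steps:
$l = - \frac{1}{3}$ ($l = \left(- \frac{1}{3}\right) 1 = - \frac{1}{3} \approx -0.33333$)
$k{\left(n \right)} = 1$
$h{\left(o \right)} = - \frac{2}{7}$ ($h{\left(o \right)} = \frac{2}{-8 + 1} = \frac{2}{-7} = 2 \left(- \frac{1}{7}\right) = - \frac{2}{7}$)
$E{\left(y \right)} = \frac{- \frac{2}{7} + y}{- \frac{1}{3} + y}$ ($E{\left(y \right)} = \frac{y - \frac{2}{7}}{y - \frac{1}{3}} = \frac{- \frac{2}{7} + y}{- \frac{1}{3} + y}$)
$E{\left(-1 \right)} \left(-22\right) \frac{k{\left(-4 \right)}}{6 + 1} \cdot 1 = \frac{3 \left(-2 + 7 \left(-1\right)\right)}{7 \left(-1 + 3 \left(-1\right)\right)} \left(-22\right) \frac{1}{6 + 1} \cdot 1 \cdot 1 = \frac{3 \left(-2 - 7\right)}{7 \left(-1 - 3\right)} \left(-22\right) \frac{1}{7} \cdot 1 \cdot 1 = \frac{3}{7} \frac{1}{-4} \left(-9\right) \left(-22\right) \frac{1}{7} \cdot 1 \cdot 1 = \frac{3}{7} \left(- \frac{1}{4}\right) \left(-9\right) \left(-22\right) \frac{1}{7} \cdot 1 = \frac{27}{28} \left(-22\right) \frac{1}{7} = \left(- \frac{297}{14}\right) \frac{1}{7} = - \frac{297}{98}$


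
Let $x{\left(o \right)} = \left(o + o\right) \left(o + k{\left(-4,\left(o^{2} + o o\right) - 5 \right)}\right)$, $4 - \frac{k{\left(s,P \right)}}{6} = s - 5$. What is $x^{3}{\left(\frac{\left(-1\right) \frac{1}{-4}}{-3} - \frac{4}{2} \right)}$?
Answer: $- \frac{11813406734375}{373248} \approx -3.165 \cdot 10^{7}$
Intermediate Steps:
$k{\left(s,P \right)} = 54 - 6 s$ ($k{\left(s,P \right)} = 24 - 6 \left(s - 5\right) = 24 - 6 \left(-5 + s\right) = 24 - \left(-30 + 6 s\right) = 54 - 6 s$)
$x{\left(o \right)} = 2 o \left(78 + o\right)$ ($x{\left(o \right)} = \left(o + o\right) \left(o + \left(54 - -24\right)\right) = 2 o \left(o + \left(54 + 24\right)\right) = 2 o \left(o + 78\right) = 2 o \left(78 + o\right)$)
$x^{3}{\left(\frac{\left(-1\right) \frac{1}{-4}}{-3} - \frac{4}{2} \right)} = \left(2 \left(\frac{\left(-1\right) \frac{1}{-4}}{-3} - \frac{4}{2}\right) \left(78 - \left(2 - \frac{\left(-1\right) \frac{1}{-4}}{-3}\right)\right)\right)^{3} = \left(2 \left(\left(-1\right) \left(- \frac{1}{4}\right) \left(- \frac{1}{3}\right) - 2\right) \left(78 - \left(2 - \left(-1\right) \left(- \frac{1}{4}\right) \left(- \frac{1}{3}\right)\right)\right)\right)^{3} = \left(2 \left(\frac{1}{4} \left(- \frac{1}{3}\right) - 2\right) \left(78 + \left(\frac{1}{4} \left(- \frac{1}{3}\right) - 2\right)\right)\right)^{3} = \left(2 \left(- \frac{1}{12} - 2\right) \left(78 - \frac{25}{12}\right)\right)^{3} = \left(2 \left(- \frac{25}{12}\right) \left(78 - \frac{25}{12}\right)\right)^{3} = \left(2 \left(- \frac{25}{12}\right) \frac{911}{12}\right)^{3} = \left(- \frac{22775}{72}\right)^{3} = - \frac{11813406734375}{373248}$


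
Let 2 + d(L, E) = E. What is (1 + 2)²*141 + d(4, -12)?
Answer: 1255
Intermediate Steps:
d(L, E) = -2 + E
(1 + 2)²*141 + d(4, -12) = (1 + 2)²*141 + (-2 - 12) = 3²*141 - 14 = 9*141 - 14 = 1269 - 14 = 1255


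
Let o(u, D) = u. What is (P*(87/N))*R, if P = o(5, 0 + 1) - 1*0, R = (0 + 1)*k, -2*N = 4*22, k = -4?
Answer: 435/11 ≈ 39.545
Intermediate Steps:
N = -44 (N = -2*22 = -½*88 = -44)
R = -4 (R = (0 + 1)*(-4) = 1*(-4) = -4)
P = 5 (P = 5 - 1*0 = 5 + 0 = 5)
(P*(87/N))*R = (5*(87/(-44)))*(-4) = (5*(87*(-1/44)))*(-4) = (5*(-87/44))*(-4) = -435/44*(-4) = 435/11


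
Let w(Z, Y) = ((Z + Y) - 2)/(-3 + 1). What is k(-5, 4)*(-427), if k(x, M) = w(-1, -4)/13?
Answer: -2989/26 ≈ -114.96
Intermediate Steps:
w(Z, Y) = 1 - Y/2 - Z/2 (w(Z, Y) = ((Y + Z) - 2)/(-2) = (-2 + Y + Z)*(-½) = 1 - Y/2 - Z/2)
k(x, M) = 7/26 (k(x, M) = (1 - ½*(-4) - ½*(-1))/13 = (1 + 2 + ½)*(1/13) = (7/2)*(1/13) = 7/26)
k(-5, 4)*(-427) = (7/26)*(-427) = -2989/26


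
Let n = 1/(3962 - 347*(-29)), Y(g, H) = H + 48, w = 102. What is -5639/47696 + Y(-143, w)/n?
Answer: 100340454361/47696 ≈ 2.1037e+6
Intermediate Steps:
Y(g, H) = 48 + H
n = 1/14025 (n = 1/(3962 + 10063) = 1/14025 ≈ 7.1301e-5)
-5639/47696 + Y(-143, w)/n = -5639/47696 + (48 + 102)/(1/14025) = -5639*1/47696 + 150*14025 = -5639/47696 + 2103750 = 100340454361/47696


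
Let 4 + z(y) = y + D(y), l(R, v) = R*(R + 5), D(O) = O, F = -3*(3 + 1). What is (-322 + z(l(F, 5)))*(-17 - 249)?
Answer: 42028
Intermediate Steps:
F = -12 (F = -3*4 = -12)
l(R, v) = R*(5 + R)
z(y) = -4 + 2*y (z(y) = -4 + (y + y) = -4 + 2*y)
(-322 + z(l(F, 5)))*(-17 - 249) = (-322 + (-4 + 2*(-12*(5 - 12))))*(-17 - 249) = (-322 + (-4 + 2*(-12*(-7))))*(-266) = (-322 + (-4 + 2*84))*(-266) = (-322 + (-4 + 168))*(-266) = (-322 + 164)*(-266) = -158*(-266) = 42028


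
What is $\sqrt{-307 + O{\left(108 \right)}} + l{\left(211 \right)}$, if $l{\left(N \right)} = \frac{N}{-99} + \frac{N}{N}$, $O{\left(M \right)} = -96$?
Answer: $- \frac{112}{99} + i \sqrt{403} \approx -1.1313 + 20.075 i$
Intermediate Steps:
$l{\left(N \right)} = 1 - \frac{N}{99}$ ($l{\left(N \right)} = N \left(- \frac{1}{99}\right) + 1 = - \frac{N}{99} + 1 = 1 - \frac{N}{99}$)
$\sqrt{-307 + O{\left(108 \right)}} + l{\left(211 \right)} = \sqrt{-307 - 96} + \left(1 - \frac{211}{99}\right) = \sqrt{-403} + \left(1 - \frac{211}{99}\right) = i \sqrt{403} - \frac{112}{99} = - \frac{112}{99} + i \sqrt{403}$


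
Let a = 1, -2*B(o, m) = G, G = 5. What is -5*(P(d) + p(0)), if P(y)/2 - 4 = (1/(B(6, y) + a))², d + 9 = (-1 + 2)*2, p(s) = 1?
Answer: -445/9 ≈ -49.444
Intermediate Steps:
B(o, m) = -5/2 (B(o, m) = -½*5 = -5/2)
d = -7 (d = -9 + (-1 + 2)*2 = -9 + 1*2 = -9 + 2 = -7)
P(y) = 80/9 (P(y) = 8 + 2*(1/(-5/2 + 1))² = 8 + 2*(1/(-3/2))² = 8 + 2*(-⅔)² = 8 + 2*(4/9) = 8 + 8/9 = 80/9)
-5*(P(d) + p(0)) = -5*(80/9 + 1) = -5*89/9 = -445/9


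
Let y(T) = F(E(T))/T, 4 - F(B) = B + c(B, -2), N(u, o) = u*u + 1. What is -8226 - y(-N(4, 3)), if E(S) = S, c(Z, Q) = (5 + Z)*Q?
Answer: -139845/17 ≈ -8226.2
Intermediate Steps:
c(Z, Q) = Q*(5 + Z)
N(u, o) = 1 + u**2 (N(u, o) = u**2 + 1 = 1 + u**2)
F(B) = 14 + B (F(B) = 4 - (B - 2*(5 + B)) = 4 - (B + (-10 - 2*B)) = 4 - (-10 - B) = 4 + (10 + B) = 14 + B)
y(T) = (14 + T)/T
-8226 - y(-N(4, 3)) = -8226 - (14 - (1 + 4**2))/((-(1 + 4**2))) = -8226 - (14 - (1 + 16))/((-(1 + 16))) = -8226 - (14 - 1*17)/((-1*17)) = -8226 - (14 - 17)/(-17) = -8226 - (-1)*(-3)/17 = -8226 - 1*3/17 = -8226 - 3/17 = -139845/17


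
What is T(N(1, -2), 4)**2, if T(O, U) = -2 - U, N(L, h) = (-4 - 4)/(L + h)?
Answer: 36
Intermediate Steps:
N(L, h) = -8/(L + h)
T(N(1, -2), 4)**2 = (-2 - 1*4)**2 = (-2 - 4)**2 = (-6)**2 = 36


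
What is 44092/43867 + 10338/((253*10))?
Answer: 282524903/55491755 ≈ 5.0913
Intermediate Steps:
44092/43867 + 10338/((253*10)) = 44092*(1/43867) + 10338/2530 = 44092/43867 + 10338*(1/2530) = 44092/43867 + 5169/1265 = 282524903/55491755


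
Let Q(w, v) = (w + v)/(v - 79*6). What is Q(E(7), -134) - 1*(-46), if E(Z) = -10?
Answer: 1757/38 ≈ 46.237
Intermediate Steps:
Q(w, v) = (v + w)/(-474 + v) (Q(w, v) = (v + w)/(v - 474) = (v + w)/(-474 + v))
Q(E(7), -134) - 1*(-46) = (-134 - 10)/(-474 - 134) - 1*(-46) = -144/(-608) + 46 = -1/608*(-144) + 46 = 9/38 + 46 = 1757/38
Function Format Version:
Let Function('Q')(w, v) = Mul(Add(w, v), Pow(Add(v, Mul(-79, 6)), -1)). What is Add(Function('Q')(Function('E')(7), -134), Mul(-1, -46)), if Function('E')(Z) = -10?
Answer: Rational(1757, 38) ≈ 46.237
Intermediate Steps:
Function('Q')(w, v) = Mul(Pow(Add(-474, v), -1), Add(v, w)) (Function('Q')(w, v) = Mul(Add(v, w), Pow(Add(v, -474), -1)) = Mul(Add(v, w), Pow(Add(-474, v), -1)) = Mul(Pow(Add(-474, v), -1), Add(v, w)))
Add(Function('Q')(Function('E')(7), -134), Mul(-1, -46)) = Add(Mul(Pow(Add(-474, -134), -1), Add(-134, -10)), Mul(-1, -46)) = Add(Mul(Pow(-608, -1), -144), 46) = Add(Mul(Rational(-1, 608), -144), 46) = Add(Rational(9, 38), 46) = Rational(1757, 38)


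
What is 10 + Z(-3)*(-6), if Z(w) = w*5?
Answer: 100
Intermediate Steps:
Z(w) = 5*w
10 + Z(-3)*(-6) = 10 + (5*(-3))*(-6) = 10 - 15*(-6) = 10 + 90 = 100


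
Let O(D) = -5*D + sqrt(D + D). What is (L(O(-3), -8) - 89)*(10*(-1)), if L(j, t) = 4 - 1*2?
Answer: 870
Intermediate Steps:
O(D) = -5*D + sqrt(2)*sqrt(D) (O(D) = -5*D + sqrt(2*D) = -5*D + sqrt(2)*sqrt(D))
L(j, t) = 2 (L(j, t) = 4 - 2 = 2)
(L(O(-3), -8) - 89)*(10*(-1)) = (2 - 89)*(10*(-1)) = -87*(-10) = 870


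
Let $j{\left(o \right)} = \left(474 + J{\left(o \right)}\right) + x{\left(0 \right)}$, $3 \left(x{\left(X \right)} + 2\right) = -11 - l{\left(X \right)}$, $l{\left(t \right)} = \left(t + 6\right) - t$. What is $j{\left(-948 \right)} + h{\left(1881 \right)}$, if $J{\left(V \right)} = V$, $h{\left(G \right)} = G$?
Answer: $\frac{4198}{3} \approx 1399.3$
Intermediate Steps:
$l{\left(t \right)} = 6$ ($l{\left(t \right)} = \left(6 + t\right) - t = 6$)
$x{\left(X \right)} = - \frac{23}{3}$ ($x{\left(X \right)} = -2 + \frac{-11 - 6}{3} = -2 + \frac{1}{3} \left(-17\right) = -2 - \frac{17}{3} = - \frac{23}{3}$)
$j{\left(o \right)} = \frac{1399}{3} + o$ ($j{\left(o \right)} = \left(474 + o\right) - \frac{23}{3} = \frac{1399}{3} + o$)
$j{\left(-948 \right)} + h{\left(1881 \right)} = \left(\frac{1399}{3} - 948\right) + 1881 = - \frac{1445}{3} + 1881 = \frac{4198}{3}$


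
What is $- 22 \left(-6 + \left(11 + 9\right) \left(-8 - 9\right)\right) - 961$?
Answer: $6651$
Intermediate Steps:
$- 22 \left(-6 + \left(11 + 9\right) \left(-8 - 9\right)\right) - 961 = - 22 \left(-6 + 20 \left(-17\right)\right) - 961 = - 22 \left(-6 - 340\right) - 961 = \left(-22\right) \left(-346\right) - 961 = 7612 - 961 = 6651$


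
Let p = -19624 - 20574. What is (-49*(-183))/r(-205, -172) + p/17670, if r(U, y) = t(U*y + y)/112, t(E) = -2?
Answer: -4436533019/8835 ≈ -5.0215e+5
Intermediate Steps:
r(U, y) = -1/56 (r(U, y) = -2/112 = -2*1/112 = -1/56)
p = -40198
(-49*(-183))/r(-205, -172) + p/17670 = (-49*(-183))/(-1/56) - 40198/17670 = 8967*(-56) - 40198*1/17670 = -502152 - 20099/8835 = -4436533019/8835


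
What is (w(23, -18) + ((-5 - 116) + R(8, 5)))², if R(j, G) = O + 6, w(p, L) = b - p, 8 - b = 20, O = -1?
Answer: 22801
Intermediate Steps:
b = -12 (b = 8 - 1*20 = 8 - 20 = -12)
w(p, L) = -12 - p
R(j, G) = 5 (R(j, G) = -1 + 6 = 5)
(w(23, -18) + ((-5 - 116) + R(8, 5)))² = ((-12 - 1*23) + ((-5 - 116) + 5))² = ((-12 - 23) + (-121 + 5))² = (-35 - 116)² = (-151)² = 22801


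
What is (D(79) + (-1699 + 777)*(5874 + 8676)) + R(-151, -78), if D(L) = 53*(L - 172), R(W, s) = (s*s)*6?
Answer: -13383525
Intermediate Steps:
R(W, s) = 6*s² (R(W, s) = s²*6 = 6*s²)
D(L) = -9116 + 53*L (D(L) = 53*(-172 + L) = -9116 + 53*L)
(D(79) + (-1699 + 777)*(5874 + 8676)) + R(-151, -78) = ((-9116 + 53*79) + (-1699 + 777)*(5874 + 8676)) + 6*(-78)² = ((-9116 + 4187) - 922*14550) + 6*6084 = (-4929 - 13415100) + 36504 = -13420029 + 36504 = -13383525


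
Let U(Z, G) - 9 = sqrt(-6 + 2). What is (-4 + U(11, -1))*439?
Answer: 2195 + 878*I ≈ 2195.0 + 878.0*I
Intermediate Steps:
U(Z, G) = 9 + 2*I (U(Z, G) = 9 + sqrt(-6 + 2) = 9 + sqrt(-4) = 9 + 2*I)
(-4 + U(11, -1))*439 = (-4 + (9 + 2*I))*439 = (5 + 2*I)*439 = 2195 + 878*I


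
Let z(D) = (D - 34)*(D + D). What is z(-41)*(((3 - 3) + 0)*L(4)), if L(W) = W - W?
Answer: 0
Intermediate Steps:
z(D) = 2*D*(-34 + D) (z(D) = (-34 + D)*(2*D) = 2*D*(-34 + D))
L(W) = 0
z(-41)*(((3 - 3) + 0)*L(4)) = (2*(-41)*(-34 - 41))*(((3 - 3) + 0)*0) = (2*(-41)*(-75))*((0 + 0)*0) = 6150*(0*0) = 6150*0 = 0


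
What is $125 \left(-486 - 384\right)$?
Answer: $-108750$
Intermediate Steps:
$125 \left(-486 - 384\right) = 125 \left(-870\right) = -108750$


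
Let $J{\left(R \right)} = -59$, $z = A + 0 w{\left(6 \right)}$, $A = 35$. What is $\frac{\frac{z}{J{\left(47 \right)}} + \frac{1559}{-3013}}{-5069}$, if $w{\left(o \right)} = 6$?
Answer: $\frac{197436}{901100923} \approx 0.00021911$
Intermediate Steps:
$z = 35$ ($z = 35 + 0 \cdot 6 = 35 + 0 = 35$)
$\frac{\frac{z}{J{\left(47 \right)}} + \frac{1559}{-3013}}{-5069} = \frac{\frac{35}{-59} + \frac{1559}{-3013}}{-5069} = \left(35 \left(- \frac{1}{59}\right) + 1559 \left(- \frac{1}{3013}\right)\right) \left(- \frac{1}{5069}\right) = \left(- \frac{35}{59} - \frac{1559}{3013}\right) \left(- \frac{1}{5069}\right) = \left(- \frac{197436}{177767}\right) \left(- \frac{1}{5069}\right) = \frac{197436}{901100923}$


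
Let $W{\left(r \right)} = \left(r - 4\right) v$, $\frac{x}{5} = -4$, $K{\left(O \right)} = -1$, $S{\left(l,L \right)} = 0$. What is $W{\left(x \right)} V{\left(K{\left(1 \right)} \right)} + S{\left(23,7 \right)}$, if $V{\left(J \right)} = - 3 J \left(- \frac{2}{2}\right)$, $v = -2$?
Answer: $-144$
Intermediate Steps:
$x = -20$ ($x = 5 \left(-4\right) = -20$)
$V{\left(J \right)} = 3 J$ ($V{\left(J \right)} = - 3 J \left(\left(-2\right) \frac{1}{2}\right) = - 3 J \left(-1\right) = 3 J$)
$W{\left(r \right)} = 8 - 2 r$ ($W{\left(r \right)} = \left(r - 4\right) \left(-2\right) = \left(-4 + r\right) \left(-2\right) = 8 - 2 r$)
$W{\left(x \right)} V{\left(K{\left(1 \right)} \right)} + S{\left(23,7 \right)} = \left(8 - -40\right) 3 \left(-1\right) + 0 = \left(8 + 40\right) \left(-3\right) + 0 = 48 \left(-3\right) + 0 = -144 + 0 = -144$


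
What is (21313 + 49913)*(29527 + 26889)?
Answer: 4018286016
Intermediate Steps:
(21313 + 49913)*(29527 + 26889) = 71226*56416 = 4018286016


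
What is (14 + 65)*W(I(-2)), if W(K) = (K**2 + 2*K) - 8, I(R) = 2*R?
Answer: 0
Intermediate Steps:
W(K) = -8 + K**2 + 2*K
(14 + 65)*W(I(-2)) = (14 + 65)*(-8 + (2*(-2))**2 + 2*(2*(-2))) = 79*(-8 + (-4)**2 + 2*(-4)) = 79*(-8 + 16 - 8) = 79*0 = 0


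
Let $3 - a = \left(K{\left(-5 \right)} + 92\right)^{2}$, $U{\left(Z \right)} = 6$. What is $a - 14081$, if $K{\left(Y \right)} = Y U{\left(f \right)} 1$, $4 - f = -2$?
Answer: $-17922$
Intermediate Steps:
$f = 6$ ($f = 4 - -2 = 4 + 2 = 6$)
$K{\left(Y \right)} = 6 Y$ ($K{\left(Y \right)} = Y 6 \cdot 1 = 6 Y 1 = 6 Y$)
$a = -3841$ ($a = 3 - \left(6 \left(-5\right) + 92\right)^{2} = 3 - \left(-30 + 92\right)^{2} = 3 - 62^{2} = 3 - 3844 = -3841$)
$a - 14081 = -3841 - 14081 = -17922$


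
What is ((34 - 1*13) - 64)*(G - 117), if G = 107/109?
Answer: 543778/109 ≈ 4988.8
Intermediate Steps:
G = 107/109 (G = 107*(1/109) = 107/109 ≈ 0.98165)
((34 - 1*13) - 64)*(G - 117) = ((34 - 1*13) - 64)*(107/109 - 117) = ((34 - 13) - 64)*(-12646/109) = (21 - 64)*(-12646/109) = -43*(-12646/109) = 543778/109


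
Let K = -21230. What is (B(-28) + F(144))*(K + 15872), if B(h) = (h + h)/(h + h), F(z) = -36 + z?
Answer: -584022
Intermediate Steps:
B(h) = 1 (B(h) = (2*h)/((2*h)) = (2*h)*(1/(2*h)) = 1)
(B(-28) + F(144))*(K + 15872) = (1 + (-36 + 144))*(-21230 + 15872) = (1 + 108)*(-5358) = 109*(-5358) = -584022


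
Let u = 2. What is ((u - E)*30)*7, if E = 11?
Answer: -1890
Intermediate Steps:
((u - E)*30)*7 = ((2 - 1*11)*30)*7 = ((2 - 11)*30)*7 = -9*30*7 = -270*7 = -1890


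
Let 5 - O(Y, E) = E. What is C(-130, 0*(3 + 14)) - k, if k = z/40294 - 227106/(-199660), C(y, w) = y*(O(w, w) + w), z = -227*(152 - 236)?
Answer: -1310568288011/2011275010 ≈ -651.61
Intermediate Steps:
O(Y, E) = 5 - E
z = 19068 (z = -227*(-84) = 19068)
C(y, w) = 5*y (C(y, w) = y*((5 - w) + w) = y*5 = 5*y)
k = 3239531511/2011275010 (k = 19068/40294 - 227106/(-199660) = 19068*(1/40294) - 227106*(-1/199660) = 9534/20147 + 113553/99830 = 3239531511/2011275010 ≈ 1.6107)
C(-130, 0*(3 + 14)) - k = 5*(-130) - 1*3239531511/2011275010 = -650 - 3239531511/2011275010 = -1310568288011/2011275010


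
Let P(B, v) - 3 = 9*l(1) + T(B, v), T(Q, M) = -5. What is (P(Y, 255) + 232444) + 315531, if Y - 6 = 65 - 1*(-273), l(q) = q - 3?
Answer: 547955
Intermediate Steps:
l(q) = -3 + q
Y = 344 (Y = 6 + (65 - 1*(-273)) = 6 + (65 + 273) = 6 + 338 = 344)
P(B, v) = -20 (P(B, v) = 3 + (9*(-3 + 1) - 5) = 3 + (9*(-2) - 5) = 3 + (-18 - 5) = 3 - 23 = -20)
(P(Y, 255) + 232444) + 315531 = (-20 + 232444) + 315531 = 232424 + 315531 = 547955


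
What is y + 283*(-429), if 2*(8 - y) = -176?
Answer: -121311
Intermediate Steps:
y = 96 (y = 8 - ½*(-176) = 8 + 88 = 96)
y + 283*(-429) = 96 + 283*(-429) = 96 - 121407 = -121311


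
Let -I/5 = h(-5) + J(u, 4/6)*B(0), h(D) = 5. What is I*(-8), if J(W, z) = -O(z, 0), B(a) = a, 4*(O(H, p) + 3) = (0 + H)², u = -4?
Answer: 200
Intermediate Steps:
O(H, p) = -3 + H²/4 (O(H, p) = -3 + (0 + H)²/4 = -3 + H²/4)
J(W, z) = 3 - z²/4 (J(W, z) = -(-3 + z²/4) = 3 - z²/4)
I = -25 (I = -5*(5 + (3 - (4/6)²/4)*0) = -5*(5 + (3 - (4*(⅙))²/4)*0) = -5*(5 + (3 - (⅔)²/4)*0) = -5*(5 + (3 - ¼*4/9)*0) = -5*(5 + (3 - ⅑)*0) = -5*(5 + (26/9)*0) = -5*(5 + 0) = -5*5 = -25)
I*(-8) = -25*(-8) = 200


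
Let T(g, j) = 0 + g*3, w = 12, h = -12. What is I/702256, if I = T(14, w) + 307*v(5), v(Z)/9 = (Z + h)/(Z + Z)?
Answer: -18921/7022560 ≈ -0.0026943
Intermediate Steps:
v(Z) = 9*(-12 + Z)/(2*Z) (v(Z) = 9*((Z - 12)/(Z + Z)) = 9*((-12 + Z)/((2*Z))) = 9*((-12 + Z)*(1/(2*Z))) = 9*((-12 + Z)/(2*Z)) = 9*(-12 + Z)/(2*Z))
T(g, j) = 3*g (T(g, j) = 0 + 3*g = 3*g)
I = -18921/10 (I = 3*14 + 307*(9/2 - 54/5) = 42 + 307*(9/2 - 54*⅕) = 42 + 307*(9/2 - 54/5) = 42 + 307*(-63/10) = 42 - 19341/10 = -18921/10 ≈ -1892.1)
I/702256 = -18921/10/702256 = -18921/10*1/702256 = -18921/7022560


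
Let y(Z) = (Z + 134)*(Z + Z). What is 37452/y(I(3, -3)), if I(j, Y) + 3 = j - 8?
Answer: -3121/168 ≈ -18.577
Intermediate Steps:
I(j, Y) = -11 + j (I(j, Y) = -3 + (j - 8) = -3 + (-8 + j) = -11 + j)
y(Z) = 2*Z*(134 + Z) (y(Z) = (134 + Z)*(2*Z) = 2*Z*(134 + Z))
37452/y(I(3, -3)) = 37452/((2*(-11 + 3)*(134 + (-11 + 3)))) = 37452/((2*(-8)*(134 - 8))) = 37452/((2*(-8)*126)) = 37452/(-2016) = 37452*(-1/2016) = -3121/168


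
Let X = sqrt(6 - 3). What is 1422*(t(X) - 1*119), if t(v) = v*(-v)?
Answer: -173484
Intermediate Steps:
X = sqrt(3) ≈ 1.7320
t(v) = -v**2
1422*(t(X) - 1*119) = 1422*(-(sqrt(3))**2 - 1*119) = 1422*(-1*3 - 119) = 1422*(-3 - 119) = 1422*(-122) = -173484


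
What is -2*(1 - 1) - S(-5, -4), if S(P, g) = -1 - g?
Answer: -3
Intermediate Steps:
-2*(1 - 1) - S(-5, -4) = -2*(1 - 1) - (-1 - 1*(-4)) = -2*0 - (-1 + 4) = 0 - 1*3 = 0 - 3 = -3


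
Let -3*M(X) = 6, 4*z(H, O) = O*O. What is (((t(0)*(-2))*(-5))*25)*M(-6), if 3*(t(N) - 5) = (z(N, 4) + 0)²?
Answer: -15500/3 ≈ -5166.7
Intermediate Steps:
z(H, O) = O²/4 (z(H, O) = (O*O)/4 = O²/4)
M(X) = -2 (M(X) = -⅓*6 = -2)
t(N) = 31/3 (t(N) = 5 + ((¼)*4² + 0)²/3 = 5 + ((¼)*16 + 0)²/3 = 5 + (4 + 0)²/3 = 5 + (⅓)*4² = 5 + (⅓)*16 = 5 + 16/3 = 31/3)
(((t(0)*(-2))*(-5))*25)*M(-6) = ((((31/3)*(-2))*(-5))*25)*(-2) = (-62/3*(-5)*25)*(-2) = ((310/3)*25)*(-2) = (7750/3)*(-2) = -15500/3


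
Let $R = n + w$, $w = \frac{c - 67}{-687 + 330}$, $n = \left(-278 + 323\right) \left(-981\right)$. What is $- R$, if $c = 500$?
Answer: $\frac{15760198}{357} \approx 44146.0$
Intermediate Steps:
$n = -44145$ ($n = 45 \left(-981\right) = -44145$)
$w = - \frac{433}{357}$ ($w = \frac{500 - 67}{-687 + 330} = \frac{1}{-357} \cdot 433 = \left(- \frac{1}{357}\right) 433 = - \frac{433}{357} \approx -1.2129$)
$R = - \frac{15760198}{357}$ ($R = -44145 - \frac{433}{357} = - \frac{15760198}{357} \approx -44146.0$)
$- R = \left(-1\right) \left(- \frac{15760198}{357}\right) = \frac{15760198}{357}$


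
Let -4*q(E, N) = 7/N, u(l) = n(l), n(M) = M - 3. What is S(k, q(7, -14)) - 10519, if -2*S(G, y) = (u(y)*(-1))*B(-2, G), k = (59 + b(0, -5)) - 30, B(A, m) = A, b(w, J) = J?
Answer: -84129/8 ≈ -10516.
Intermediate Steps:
n(M) = -3 + M
u(l) = -3 + l
q(E, N) = -7/(4*N)
k = 24 (k = (59 - 5) - 30 = 54 - 30 = 24)
S(G, y) = 3 - y (S(G, y) = -(-3 + y)*(-1)*(-2)/2 = -(3 - y)*(-2)/2 = -(-6 + 2*y)/2 = 3 - y)
S(k, q(7, -14)) - 10519 = (3 - (-7)/(4*(-14))) - 10519 = (3 - (-7)*(-1)/(4*14)) - 10519 = (3 - 1*⅛) - 10519 = (3 - ⅛) - 10519 = 23/8 - 10519 = -84129/8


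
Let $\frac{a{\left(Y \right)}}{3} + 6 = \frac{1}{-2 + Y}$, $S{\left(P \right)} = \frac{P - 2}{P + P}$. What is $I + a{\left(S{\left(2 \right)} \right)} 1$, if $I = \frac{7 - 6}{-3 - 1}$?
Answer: $- \frac{79}{4} \approx -19.75$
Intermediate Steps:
$I = - \frac{1}{4}$ ($I = 1 \frac{1}{-4} = 1 \left(- \frac{1}{4}\right) = - \frac{1}{4} \approx -0.25$)
$S{\left(P \right)} = \frac{-2 + P}{2 P}$
$a{\left(Y \right)} = -18 + \frac{3}{-2 + Y}$
$I + a{\left(S{\left(2 \right)} \right)} 1 = - \frac{1}{4} + \frac{3 \left(13 - 6 \frac{-2 + 2}{2 \cdot 2}\right)}{-2 + \frac{-2 + 2}{2 \cdot 2}} \cdot 1 = - \frac{1}{4} + \frac{3 \left(13 - 6 \cdot \frac{1}{2} \cdot \frac{1}{2} \cdot 0\right)}{-2 + \frac{1}{2} \cdot \frac{1}{2} \cdot 0} \cdot 1 = - \frac{1}{4} + \frac{3 \left(13 - 0\right)}{-2 + 0} \cdot 1 = - \frac{1}{4} + \frac{3 \left(13 + 0\right)}{-2} \cdot 1 = - \frac{1}{4} + 3 \left(- \frac{1}{2}\right) 13 \cdot 1 = - \frac{1}{4} - \frac{39}{2} = - \frac{79}{4}$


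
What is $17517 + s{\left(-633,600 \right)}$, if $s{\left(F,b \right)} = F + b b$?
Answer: $376884$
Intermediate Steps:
$s{\left(F,b \right)} = F + b^{2}$
$17517 + s{\left(-633,600 \right)} = 17517 - \left(633 - 600^{2}\right) = 17517 + \left(-633 + 360000\right) = 17517 + 359367 = 376884$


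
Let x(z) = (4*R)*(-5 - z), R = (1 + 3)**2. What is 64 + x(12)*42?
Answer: -45632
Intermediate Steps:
R = 16 (R = 4**2 = 16)
x(z) = -320 - 64*z (x(z) = (4*16)*(-5 - z) = 64*(-5 - z) = -320 - 64*z)
64 + x(12)*42 = 64 + (-320 - 64*12)*42 = 64 + (-320 - 768)*42 = 64 - 1088*42 = 64 - 45696 = -45632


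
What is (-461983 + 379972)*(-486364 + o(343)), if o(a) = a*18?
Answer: 39380862090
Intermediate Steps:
o(a) = 18*a
(-461983 + 379972)*(-486364 + o(343)) = (-461983 + 379972)*(-486364 + 18*343) = -82011*(-486364 + 6174) = -82011*(-480190) = 39380862090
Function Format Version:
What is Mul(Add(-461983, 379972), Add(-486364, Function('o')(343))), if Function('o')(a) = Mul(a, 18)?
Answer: 39380862090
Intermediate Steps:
Function('o')(a) = Mul(18, a)
Mul(Add(-461983, 379972), Add(-486364, Function('o')(343))) = Mul(Add(-461983, 379972), Add(-486364, Mul(18, 343))) = Mul(-82011, Add(-486364, 6174)) = Mul(-82011, -480190) = 39380862090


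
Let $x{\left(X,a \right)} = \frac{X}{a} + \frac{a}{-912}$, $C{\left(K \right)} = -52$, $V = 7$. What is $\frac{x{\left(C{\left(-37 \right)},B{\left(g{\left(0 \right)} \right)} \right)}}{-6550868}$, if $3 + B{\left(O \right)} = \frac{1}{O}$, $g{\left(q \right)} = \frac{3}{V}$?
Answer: $- \frac{106705}{8961587424} \approx -1.1907 \cdot 10^{-5}$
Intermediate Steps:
$g{\left(q \right)} = \frac{3}{7}$
$B{\left(O \right)} = -3 + \frac{1}{O}$
$x{\left(X,a \right)} = - \frac{a}{912} + \frac{X}{a}$ ($x{\left(X,a \right)} = \frac{X}{a} + a \left(- \frac{1}{912}\right) = \frac{X}{a} - \frac{a}{912} = - \frac{a}{912} + \frac{X}{a}$)
$\frac{x{\left(C{\left(-37 \right)},B{\left(g{\left(0 \right)} \right)} \right)}}{-6550868} = \frac{- \frac{-3 + \frac{1}{\frac{3}{7}}}{912} - \frac{52}{-3 + \frac{1}{\frac{3}{7}}}}{-6550868} = \left(- \frac{-3 + \frac{7}{3}}{912} - \frac{52}{-3 + \frac{7}{3}}\right) \left(- \frac{1}{6550868}\right) = \left(\left(- \frac{1}{912}\right) \left(- \frac{2}{3}\right) - \frac{52}{- \frac{2}{3}}\right) \left(- \frac{1}{6550868}\right) = \left(\frac{1}{1368} - -78\right) \left(- \frac{1}{6550868}\right) = \left(\frac{1}{1368} + 78\right) \left(- \frac{1}{6550868}\right) = \frac{106705}{1368} \left(- \frac{1}{6550868}\right) = - \frac{106705}{8961587424}$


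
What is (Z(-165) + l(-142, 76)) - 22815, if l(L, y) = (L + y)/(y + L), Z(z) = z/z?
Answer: -22813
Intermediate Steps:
Z(z) = 1
l(L, y) = 1 (l(L, y) = (L + y)/(L + y) = 1)
(Z(-165) + l(-142, 76)) - 22815 = (1 + 1) - 22815 = 2 - 22815 = -22813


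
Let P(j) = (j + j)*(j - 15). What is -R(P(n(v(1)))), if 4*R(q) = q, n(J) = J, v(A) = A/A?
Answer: 7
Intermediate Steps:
v(A) = 1
P(j) = 2*j*(-15 + j) (P(j) = (2*j)*(-15 + j) = 2*j*(-15 + j))
R(q) = q/4
-R(P(n(v(1)))) = -2*1*(-15 + 1)/4 = -2*1*(-14)/4 = -(-28)/4 = -1*(-7) = 7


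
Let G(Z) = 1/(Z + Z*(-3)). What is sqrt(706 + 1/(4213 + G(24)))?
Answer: sqrt(589209668722)/28889 ≈ 26.571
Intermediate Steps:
G(Z) = -1/(2*Z) (G(Z) = 1/(Z - 3*Z) = 1/(-2*Z) = -1/(2*Z))
sqrt(706 + 1/(4213 + G(24))) = sqrt(706 + 1/(4213 - 1/2/24)) = sqrt(706 + 1/(4213 - 1/2*1/24)) = sqrt(706 + 1/(4213 - 1/48)) = sqrt(706 + 1/(202223/48)) = sqrt(706 + 48/202223) = sqrt(142769486/202223) = sqrt(589209668722)/28889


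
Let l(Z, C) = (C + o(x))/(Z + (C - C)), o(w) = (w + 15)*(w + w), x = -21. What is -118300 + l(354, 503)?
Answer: -41877445/354 ≈ -1.1830e+5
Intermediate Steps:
o(w) = 2*w*(15 + w) (o(w) = (15 + w)*(2*w) = 2*w*(15 + w))
l(Z, C) = (252 + C)/Z (l(Z, C) = (C + 2*(-21)*(15 - 21))/(Z + (C - C)) = (C + 2*(-21)*(-6))/(Z + 0) = (C + 252)/Z = (252 + C)/Z)
-118300 + l(354, 503) = -118300 + (252 + 503)/354 = -118300 + (1/354)*755 = -118300 + 755/354 = -41877445/354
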